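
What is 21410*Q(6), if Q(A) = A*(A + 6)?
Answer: 1541520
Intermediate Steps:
Q(A) = A*(6 + A)
21410*Q(6) = 21410*(6*(6 + 6)) = 21410*(6*12) = 21410*72 = 1541520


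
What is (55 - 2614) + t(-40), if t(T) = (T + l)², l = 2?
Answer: -1115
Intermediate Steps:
t(T) = (2 + T)² (t(T) = (T + 2)² = (2 + T)²)
(55 - 2614) + t(-40) = (55 - 2614) + (2 - 40)² = -2559 + (-38)² = -2559 + 1444 = -1115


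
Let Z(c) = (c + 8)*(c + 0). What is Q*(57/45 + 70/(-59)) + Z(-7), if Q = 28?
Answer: -4207/885 ≈ -4.7537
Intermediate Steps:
Z(c) = c*(8 + c) (Z(c) = (8 + c)*c = c*(8 + c))
Q*(57/45 + 70/(-59)) + Z(-7) = 28*(57/45 + 70/(-59)) - 7*(8 - 7) = 28*(57*(1/45) + 70*(-1/59)) - 7*1 = 28*(19/15 - 70/59) - 7 = 28*(71/885) - 7 = 1988/885 - 7 = -4207/885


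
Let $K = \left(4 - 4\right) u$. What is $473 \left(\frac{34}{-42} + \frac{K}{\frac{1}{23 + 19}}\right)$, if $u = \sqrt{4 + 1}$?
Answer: $- \frac{8041}{21} \approx -382.9$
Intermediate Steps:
$u = \sqrt{5} \approx 2.2361$
$K = 0$ ($K = \left(4 - 4\right) \sqrt{5} = 0 \sqrt{5} = 0$)
$473 \left(\frac{34}{-42} + \frac{K}{\frac{1}{23 + 19}}\right) = 473 \left(\frac{34}{-42} + \frac{0}{\frac{1}{23 + 19}}\right) = 473 \left(34 \left(- \frac{1}{42}\right) + \frac{0}{\frac{1}{42}}\right) = 473 \left(- \frac{17}{21} + 0 \frac{1}{\frac{1}{42}}\right) = 473 \left(- \frac{17}{21} + 0 \cdot 42\right) = 473 \left(- \frac{17}{21} + 0\right) = 473 \left(- \frac{17}{21}\right) = - \frac{8041}{21}$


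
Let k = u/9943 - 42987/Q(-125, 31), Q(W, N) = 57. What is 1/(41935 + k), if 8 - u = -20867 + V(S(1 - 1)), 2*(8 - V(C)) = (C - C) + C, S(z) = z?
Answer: 188917/7780157621 ≈ 2.4282e-5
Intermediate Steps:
V(C) = 8 - C/2 (V(C) = 8 - ((C - C) + C)/2 = 8 - (0 + C)/2 = 8 - C/2)
u = 20867 (u = 8 - (-20867 + (8 - (1 - 1)/2)) = 8 - (-20867 + (8 - ½*0)) = 8 - (-20867 + (8 + 0)) = 8 - (-20867 + 8) = 8 - 1*(-20859) = 8 + 20859 = 20867)
k = -142076774/188917 (k = 20867/9943 - 42987/57 = 20867*(1/9943) - 42987*1/57 = 20867/9943 - 14329/19 = -142076774/188917 ≈ -752.06)
1/(41935 + k) = 1/(41935 - 142076774/188917) = 1/(7780157621/188917) = 188917/7780157621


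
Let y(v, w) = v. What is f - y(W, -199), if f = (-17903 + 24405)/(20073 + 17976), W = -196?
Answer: 7464106/38049 ≈ 196.17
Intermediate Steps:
f = 6502/38049 ≈ 0.17088
f - y(W, -199) = 6502/38049 - 1*(-196) = 6502/38049 + 196 = 7464106/38049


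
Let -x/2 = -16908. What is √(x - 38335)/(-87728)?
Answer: -I*√4519/87728 ≈ -0.00076627*I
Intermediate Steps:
x = 33816 (x = -2*(-16908) = 33816)
√(x - 38335)/(-87728) = √(33816 - 38335)/(-87728) = √(-4519)*(-1/87728) = (I*√4519)*(-1/87728) = -I*√4519/87728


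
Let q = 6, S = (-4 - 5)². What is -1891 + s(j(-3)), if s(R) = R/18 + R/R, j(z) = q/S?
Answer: -459269/243 ≈ -1890.0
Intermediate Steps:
S = 81 (S = (-9)² = 81)
j(z) = 2/27 (j(z) = 6/81 = 6*(1/81) = 2/27)
s(R) = 1 + R/18 (s(R) = R*(1/18) + 1 = R/18 + 1 = 1 + R/18)
-1891 + s(j(-3)) = -1891 + (1 + (1/18)*(2/27)) = -1891 + (1 + 1/243) = -1891 + 244/243 = -459269/243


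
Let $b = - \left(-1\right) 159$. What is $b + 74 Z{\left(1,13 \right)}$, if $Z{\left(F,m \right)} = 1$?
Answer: $233$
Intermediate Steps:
$b = 159$ ($b = \left(-1\right) \left(-159\right) = 159$)
$b + 74 Z{\left(1,13 \right)} = 159 + 74 \cdot 1 = 159 + 74 = 233$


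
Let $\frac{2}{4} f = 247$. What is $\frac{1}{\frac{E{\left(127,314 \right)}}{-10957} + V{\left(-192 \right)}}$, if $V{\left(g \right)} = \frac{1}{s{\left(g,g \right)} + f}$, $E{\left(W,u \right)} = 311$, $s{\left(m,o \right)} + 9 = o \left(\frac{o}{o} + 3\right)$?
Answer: $- \frac{3100831}{98970} \approx -31.331$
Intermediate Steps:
$s{\left(m,o \right)} = -9 + 4 o$ ($s{\left(m,o \right)} = -9 + o \left(\frac{o}{o} + 3\right) = -9 + o \left(1 + 3\right) = -9 + o 4 = -9 + 4 o$)
$f = 494$ ($f = 2 \cdot 247 = 494$)
$V{\left(g \right)} = \frac{1}{485 + 4 g}$ ($V{\left(g \right)} = \frac{1}{\left(-9 + 4 g\right) + 494} = \frac{1}{485 + 4 g}$)
$\frac{1}{\frac{E{\left(127,314 \right)}}{-10957} + V{\left(-192 \right)}} = \frac{1}{\frac{311}{-10957} + \frac{1}{485 + 4 \left(-192\right)}} = \frac{1}{311 \left(- \frac{1}{10957}\right) + \frac{1}{485 - 768}} = \frac{1}{- \frac{311}{10957} + \frac{1}{-283}} = \frac{1}{- \frac{311}{10957} - \frac{1}{283}} = \frac{1}{- \frac{98970}{3100831}} = - \frac{3100831}{98970}$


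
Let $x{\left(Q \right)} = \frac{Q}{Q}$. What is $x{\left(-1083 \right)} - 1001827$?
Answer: $-1001826$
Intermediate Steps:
$x{\left(Q \right)} = 1$
$x{\left(-1083 \right)} - 1001827 = 1 - 1001827 = -1001826$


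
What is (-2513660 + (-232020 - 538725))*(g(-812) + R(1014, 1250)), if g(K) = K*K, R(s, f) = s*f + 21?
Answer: -6328605040325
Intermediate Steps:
R(s, f) = 21 + f*s (R(s, f) = f*s + 21 = 21 + f*s)
g(K) = K**2
(-2513660 + (-232020 - 538725))*(g(-812) + R(1014, 1250)) = (-2513660 + (-232020 - 538725))*((-812)**2 + (21 + 1250*1014)) = (-2513660 - 770745)*(659344 + (21 + 1267500)) = -3284405*(659344 + 1267521) = -3284405*1926865 = -6328605040325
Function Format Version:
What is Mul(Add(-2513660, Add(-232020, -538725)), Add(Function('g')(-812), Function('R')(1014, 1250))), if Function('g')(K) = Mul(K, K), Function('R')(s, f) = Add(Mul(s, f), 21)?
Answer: -6328605040325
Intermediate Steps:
Function('R')(s, f) = Add(21, Mul(f, s)) (Function('R')(s, f) = Add(Mul(f, s), 21) = Add(21, Mul(f, s)))
Function('g')(K) = Pow(K, 2)
Mul(Add(-2513660, Add(-232020, -538725)), Add(Function('g')(-812), Function('R')(1014, 1250))) = Mul(Add(-2513660, Add(-232020, -538725)), Add(Pow(-812, 2), Add(21, Mul(1250, 1014)))) = Mul(Add(-2513660, -770745), Add(659344, Add(21, 1267500))) = Mul(-3284405, Add(659344, 1267521)) = Mul(-3284405, 1926865) = -6328605040325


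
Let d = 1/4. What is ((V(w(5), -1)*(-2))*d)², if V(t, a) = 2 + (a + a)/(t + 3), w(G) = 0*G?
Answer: 4/9 ≈ 0.44444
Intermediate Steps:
w(G) = 0
d = ¼ (d = 1*(¼) = ¼ ≈ 0.25000)
V(t, a) = 2 + 2*a/(3 + t) (V(t, a) = 2 + (2*a)/(3 + t) = 2 + 2*a/(3 + t))
((V(w(5), -1)*(-2))*d)² = (((2*(3 - 1 + 0)/(3 + 0))*(-2))*(¼))² = (((2*2/3)*(-2))*(¼))² = (((2*(⅓)*2)*(-2))*(¼))² = (((4/3)*(-2))*(¼))² = (-8/3*¼)² = (-⅔)² = 4/9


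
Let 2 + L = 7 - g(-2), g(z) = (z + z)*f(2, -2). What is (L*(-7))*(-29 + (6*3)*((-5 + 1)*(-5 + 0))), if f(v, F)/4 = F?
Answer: 62559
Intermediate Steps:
f(v, F) = 4*F
g(z) = -16*z (g(z) = (z + z)*(4*(-2)) = (2*z)*(-8) = -16*z)
L = -27 (L = -2 + (7 - (-16)*(-2)) = -2 + (7 - 1*32) = -2 + (7 - 32) = -2 - 25 = -27)
(L*(-7))*(-29 + (6*3)*((-5 + 1)*(-5 + 0))) = (-27*(-7))*(-29 + (6*3)*((-5 + 1)*(-5 + 0))) = 189*(-29 + 18*(-4*(-5))) = 189*(-29 + 18*20) = 189*(-29 + 360) = 189*331 = 62559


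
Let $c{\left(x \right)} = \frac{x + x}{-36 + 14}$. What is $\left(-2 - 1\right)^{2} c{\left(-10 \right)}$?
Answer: $\frac{90}{11} \approx 8.1818$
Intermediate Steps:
$c{\left(x \right)} = - \frac{x}{11}$ ($c{\left(x \right)} = \frac{2 x}{-22} = 2 x \left(- \frac{1}{22}\right) = - \frac{x}{11}$)
$\left(-2 - 1\right)^{2} c{\left(-10 \right)} = \left(-2 - 1\right)^{2} \left(\left(- \frac{1}{11}\right) \left(-10\right)\right) = \left(-3\right)^{2} \cdot \frac{10}{11} = 9 \cdot \frac{10}{11} = \frac{90}{11}$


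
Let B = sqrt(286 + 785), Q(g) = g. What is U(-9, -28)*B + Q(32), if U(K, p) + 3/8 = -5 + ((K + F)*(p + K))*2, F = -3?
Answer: 32 + 21183*sqrt(119)/8 ≈ 28917.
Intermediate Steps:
B = 3*sqrt(119) (B = sqrt(1071) = 3*sqrt(119) ≈ 32.726)
U(K, p) = -43/8 + 2*(-3 + K)*(K + p) (U(K, p) = -3/8 + (-5 + ((K - 3)*(p + K))*2) = -3/8 + (-5 + ((-3 + K)*(K + p))*2) = -3/8 + (-5 + 2*(-3 + K)*(K + p)) = -43/8 + 2*(-3 + K)*(K + p))
U(-9, -28)*B + Q(32) = (-43/8 - 6*(-9) - 6*(-28) + 2*(-9)**2 + 2*(-9)*(-28))*(3*sqrt(119)) + 32 = (-43/8 + 54 + 168 + 2*81 + 504)*(3*sqrt(119)) + 32 = (-43/8 + 54 + 168 + 162 + 504)*(3*sqrt(119)) + 32 = 7061*(3*sqrt(119))/8 + 32 = 21183*sqrt(119)/8 + 32 = 32 + 21183*sqrt(119)/8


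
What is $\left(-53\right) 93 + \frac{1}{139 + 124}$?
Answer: $- \frac{1296326}{263} \approx -4929.0$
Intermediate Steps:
$\left(-53\right) 93 + \frac{1}{139 + 124} = -4929 + \frac{1}{263} = - \frac{1296326}{263}$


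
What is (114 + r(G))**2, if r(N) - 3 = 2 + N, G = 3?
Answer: 14884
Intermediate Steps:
r(N) = 5 + N (r(N) = 3 + (2 + N) = 5 + N)
(114 + r(G))**2 = (114 + (5 + 3))**2 = (114 + 8)**2 = 122**2 = 14884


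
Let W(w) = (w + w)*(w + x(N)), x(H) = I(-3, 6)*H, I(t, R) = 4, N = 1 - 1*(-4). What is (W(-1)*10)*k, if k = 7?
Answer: -2660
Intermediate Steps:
N = 5 (N = 1 + 4 = 5)
x(H) = 4*H
W(w) = 2*w*(20 + w) (W(w) = (w + w)*(w + 4*5) = (2*w)*(w + 20) = (2*w)*(20 + w) = 2*w*(20 + w))
(W(-1)*10)*k = ((2*(-1)*(20 - 1))*10)*7 = ((2*(-1)*19)*10)*7 = -38*10*7 = -380*7 = -2660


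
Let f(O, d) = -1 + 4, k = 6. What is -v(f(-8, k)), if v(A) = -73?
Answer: 73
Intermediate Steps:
f(O, d) = 3
-v(f(-8, k)) = -1*(-73) = 73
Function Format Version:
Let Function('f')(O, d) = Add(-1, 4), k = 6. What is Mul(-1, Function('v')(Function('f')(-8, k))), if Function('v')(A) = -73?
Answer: 73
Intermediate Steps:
Function('f')(O, d) = 3
Mul(-1, Function('v')(Function('f')(-8, k))) = Mul(-1, -73) = 73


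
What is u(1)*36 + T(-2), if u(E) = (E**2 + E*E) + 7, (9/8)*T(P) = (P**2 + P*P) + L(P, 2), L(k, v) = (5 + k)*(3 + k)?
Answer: 3004/9 ≈ 333.78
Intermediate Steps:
L(k, v) = (3 + k)*(5 + k)
T(P) = 40/3 + 8*P**2/3 + 64*P/9 (T(P) = 8*((P**2 + P*P) + (15 + P**2 + 8*P))/9 = 8*((P**2 + P**2) + (15 + P**2 + 8*P))/9 = 8*(2*P**2 + (15 + P**2 + 8*P))/9 = 8*(15 + 3*P**2 + 8*P)/9 = 40/3 + 8*P**2/3 + 64*P/9)
u(E) = 7 + 2*E**2 (u(E) = (E**2 + E**2) + 7 = 2*E**2 + 7 = 7 + 2*E**2)
u(1)*36 + T(-2) = (7 + 2*1**2)*36 + (40/3 + (8/3)*(-2)**2 + (64/9)*(-2)) = (7 + 2*1)*36 + (40/3 + (8/3)*4 - 128/9) = (7 + 2)*36 + (40/3 + 32/3 - 128/9) = 9*36 + 88/9 = 324 + 88/9 = 3004/9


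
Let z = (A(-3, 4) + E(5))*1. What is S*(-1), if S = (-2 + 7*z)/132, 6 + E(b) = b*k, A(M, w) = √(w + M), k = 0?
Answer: 37/132 ≈ 0.28030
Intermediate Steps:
A(M, w) = √(M + w)
E(b) = -6 (E(b) = -6 + b*0 = -6 + 0 = -6)
z = -5 (z = (√(-3 + 4) - 6)*1 = (√1 - 6)*1 = (1 - 6)*1 = -5*1 = -5)
S = -37/132 (S = (-2 + 7*(-5))/132 = (-2 - 35)*(1/132) = -37*1/132 = -37/132 ≈ -0.28030)
S*(-1) = -37/132*(-1) = 37/132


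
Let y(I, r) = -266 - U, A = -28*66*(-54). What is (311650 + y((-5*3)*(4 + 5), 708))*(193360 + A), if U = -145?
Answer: 91325349408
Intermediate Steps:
A = 99792 (A = -1848*(-54) = 99792)
y(I, r) = -121 (y(I, r) = -266 - 1*(-145) = -266 + 145 = -121)
(311650 + y((-5*3)*(4 + 5), 708))*(193360 + A) = (311650 - 121)*(193360 + 99792) = 311529*293152 = 91325349408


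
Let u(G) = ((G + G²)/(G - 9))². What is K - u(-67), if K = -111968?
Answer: -166570313/1444 ≈ -1.1535e+5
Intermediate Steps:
u(G) = (G + G²)²/(-9 + G)² (u(G) = ((G + G²)/(-9 + G))² = (G + G²)²/(-9 + G)²)
K - u(-67) = -111968 - (-67)²*(1 - 67)²/(-9 - 67)² = -111968 - 4489*(-66)²/(-76)² = -111968 - 4489*4356/5776 = -111968 - 1*4888521/1444 = -111968 - 4888521/1444 = -166570313/1444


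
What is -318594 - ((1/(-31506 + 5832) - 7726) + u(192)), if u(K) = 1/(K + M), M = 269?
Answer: -3679344764965/11835714 ≈ -3.1087e+5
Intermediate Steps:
u(K) = 1/(269 + K) (u(K) = 1/(K + 269) = 1/(269 + K))
-318594 - ((1/(-31506 + 5832) - 7726) + u(192)) = -318594 - ((1/(-31506 + 5832) - 7726) + 1/(269 + 192)) = -318594 - ((1/(-25674) - 7726) + 1/461) = -318594 - ((-1/25674 - 7726) + 1/461) = -318594 - (-198357325/25674 + 1/461) = -318594 - 1*(-91442701151/11835714) = -318594 + 91442701151/11835714 = -3679344764965/11835714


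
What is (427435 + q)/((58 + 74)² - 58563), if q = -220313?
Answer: -207122/41139 ≈ -5.0347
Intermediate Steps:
(427435 + q)/((58 + 74)² - 58563) = (427435 - 220313)/((58 + 74)² - 58563) = 207122/(132² - 58563) = 207122/(17424 - 58563) = 207122/(-41139) = 207122*(-1/41139) = -207122/41139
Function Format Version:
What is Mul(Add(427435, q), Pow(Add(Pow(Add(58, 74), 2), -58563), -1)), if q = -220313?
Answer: Rational(-207122, 41139) ≈ -5.0347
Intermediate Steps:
Mul(Add(427435, q), Pow(Add(Pow(Add(58, 74), 2), -58563), -1)) = Mul(Add(427435, -220313), Pow(Add(Pow(Add(58, 74), 2), -58563), -1)) = Mul(207122, Pow(Add(Pow(132, 2), -58563), -1)) = Mul(207122, Pow(Add(17424, -58563), -1)) = Mul(207122, Pow(-41139, -1)) = Mul(207122, Rational(-1, 41139)) = Rational(-207122, 41139)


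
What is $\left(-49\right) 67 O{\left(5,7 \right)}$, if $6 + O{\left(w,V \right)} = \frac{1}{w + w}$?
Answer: $\frac{193697}{10} \approx 19370.0$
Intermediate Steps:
$O{\left(w,V \right)} = -6 + \frac{1}{2 w}$ ($O{\left(w,V \right)} = -6 + \frac{1}{w + w} = -6 + \frac{1}{2 w}$)
$\left(-49\right) 67 O{\left(5,7 \right)} = \left(-49\right) 67 \left(-6 + \frac{1}{2 \cdot 5}\right) = - 3283 \left(-6 + \frac{1}{2} \cdot \frac{1}{5}\right) = - 3283 \left(-6 + \frac{1}{10}\right) = \left(-3283\right) \left(- \frac{59}{10}\right) = \frac{193697}{10}$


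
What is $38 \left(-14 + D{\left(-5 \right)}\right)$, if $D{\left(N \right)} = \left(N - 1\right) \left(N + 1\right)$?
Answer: $380$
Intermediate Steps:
$D{\left(N \right)} = \left(1 + N\right) \left(-1 + N\right)$ ($D{\left(N \right)} = \left(-1 + N\right) \left(1 + N\right) = \left(1 + N\right) \left(-1 + N\right)$)
$38 \left(-14 + D{\left(-5 \right)}\right) = 38 \left(-14 - \left(1 - \left(-5\right)^{2}\right)\right) = 38 \left(-14 + \left(-1 + 25\right)\right) = 38 \left(-14 + 24\right) = 38 \cdot 10 = 380$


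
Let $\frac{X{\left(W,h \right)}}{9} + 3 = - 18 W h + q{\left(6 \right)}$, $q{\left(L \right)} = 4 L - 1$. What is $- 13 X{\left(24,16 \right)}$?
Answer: $806364$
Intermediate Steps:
$q{\left(L \right)} = -1 + 4 L$
$X{\left(W,h \right)} = 180 - 162 W h$ ($X{\left(W,h \right)} = -27 + 9 \left(- 18 W h + \left(-1 + 4 \cdot 6\right)\right) = -27 + 9 \left(- 18 W h + \left(-1 + 24\right)\right) = -27 + 9 \left(- 18 W h + 23\right) = -27 + 9 \left(23 - 18 W h\right) = -27 - \left(-207 + 162 W h\right) = 180 - 162 W h$)
$- 13 X{\left(24,16 \right)} = - 13 \left(180 - 3888 \cdot 16\right) = - 13 \left(180 - 62208\right) = \left(-13\right) \left(-62028\right) = 806364$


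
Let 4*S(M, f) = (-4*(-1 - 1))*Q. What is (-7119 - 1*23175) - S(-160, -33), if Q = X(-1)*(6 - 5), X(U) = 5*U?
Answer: -30284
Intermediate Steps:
Q = -5 (Q = (5*(-1))*(6 - 5) = -5*1 = -5)
S(M, f) = -10 (S(M, f) = (-4*(-1 - 1)*(-5))/4 = (-4*(-2)*(-5))/4 = (8*(-5))/4 = (¼)*(-40) = -10)
(-7119 - 1*23175) - S(-160, -33) = (-7119 - 1*23175) - 1*(-10) = (-7119 - 23175) + 10 = -30294 + 10 = -30284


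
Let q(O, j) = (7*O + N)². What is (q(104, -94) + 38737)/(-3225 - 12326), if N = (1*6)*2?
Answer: -586337/15551 ≈ -37.704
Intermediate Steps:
N = 12 (N = 6*2 = 12)
q(O, j) = (12 + 7*O)² (q(O, j) = (7*O + 12)² = (12 + 7*O)²)
(q(104, -94) + 38737)/(-3225 - 12326) = ((12 + 7*104)² + 38737)/(-3225 - 12326) = ((12 + 728)² + 38737)/(-15551) = (740² + 38737)*(-1/15551) = (547600 + 38737)*(-1/15551) = 586337*(-1/15551) = -586337/15551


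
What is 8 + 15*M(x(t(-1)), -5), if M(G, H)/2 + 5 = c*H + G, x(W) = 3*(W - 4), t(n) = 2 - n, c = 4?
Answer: -832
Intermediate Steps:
x(W) = -12 + 3*W (x(W) = 3*(-4 + W) = -12 + 3*W)
M(G, H) = -10 + 2*G + 8*H (M(G, H) = -10 + 2*(4*H + G) = -10 + 2*(G + 4*H) = -10 + (2*G + 8*H) = -10 + 2*G + 8*H)
8 + 15*M(x(t(-1)), -5) = 8 + 15*(-10 + 2*(-12 + 3*(2 - 1*(-1))) + 8*(-5)) = 8 + 15*(-10 + 2*(-12 + 3*(2 + 1)) - 40) = 8 + 15*(-10 + 2*(-12 + 3*3) - 40) = 8 + 15*(-10 + 2*(-12 + 9) - 40) = 8 + 15*(-10 + 2*(-3) - 40) = 8 + 15*(-10 - 6 - 40) = 8 + 15*(-56) = 8 - 840 = -832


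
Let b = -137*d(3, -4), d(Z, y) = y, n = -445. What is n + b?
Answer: 103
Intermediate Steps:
b = 548 (b = -137*(-4) = 548)
n + b = -445 + 548 = 103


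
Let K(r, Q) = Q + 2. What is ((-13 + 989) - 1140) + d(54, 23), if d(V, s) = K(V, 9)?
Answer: -153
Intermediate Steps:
K(r, Q) = 2 + Q
d(V, s) = 11 (d(V, s) = 2 + 9 = 11)
((-13 + 989) - 1140) + d(54, 23) = ((-13 + 989) - 1140) + 11 = (976 - 1140) + 11 = -164 + 11 = -153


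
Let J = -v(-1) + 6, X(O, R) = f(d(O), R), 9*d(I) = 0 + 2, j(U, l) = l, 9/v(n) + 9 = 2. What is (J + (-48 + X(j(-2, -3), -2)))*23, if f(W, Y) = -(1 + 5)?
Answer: -7521/7 ≈ -1074.4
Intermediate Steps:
v(n) = -9/7 (v(n) = 9/(-9 + 2) = 9/(-7) = 9*(-1/7) = -9/7)
d(I) = 2/9 (d(I) = (0 + 2)/9 = (1/9)*2 = 2/9)
f(W, Y) = -6 (f(W, Y) = -1*6 = -6)
X(O, R) = -6
J = 51/7 (J = -1*(-9/7) + 6 = 9/7 + 6 = 51/7 ≈ 7.2857)
(J + (-48 + X(j(-2, -3), -2)))*23 = (51/7 + (-48 - 6))*23 = (51/7 - 54)*23 = -327/7*23 = -7521/7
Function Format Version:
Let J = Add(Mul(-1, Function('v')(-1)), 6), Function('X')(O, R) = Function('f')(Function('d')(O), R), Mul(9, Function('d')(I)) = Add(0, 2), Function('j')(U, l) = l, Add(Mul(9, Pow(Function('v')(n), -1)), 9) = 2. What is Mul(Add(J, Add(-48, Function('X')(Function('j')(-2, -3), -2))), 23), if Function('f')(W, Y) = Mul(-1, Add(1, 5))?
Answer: Rational(-7521, 7) ≈ -1074.4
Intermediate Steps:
Function('v')(n) = Rational(-9, 7) (Function('v')(n) = Mul(9, Pow(Add(-9, 2), -1)) = Mul(9, Pow(-7, -1)) = Mul(9, Rational(-1, 7)) = Rational(-9, 7))
Function('d')(I) = Rational(2, 9) (Function('d')(I) = Mul(Rational(1, 9), Add(0, 2)) = Mul(Rational(1, 9), 2) = Rational(2, 9))
Function('f')(W, Y) = -6 (Function('f')(W, Y) = Mul(-1, 6) = -6)
Function('X')(O, R) = -6
J = Rational(51, 7) (J = Add(Mul(-1, Rational(-9, 7)), 6) = Add(Rational(9, 7), 6) = Rational(51, 7) ≈ 7.2857)
Mul(Add(J, Add(-48, Function('X')(Function('j')(-2, -3), -2))), 23) = Mul(Add(Rational(51, 7), Add(-48, -6)), 23) = Mul(Add(Rational(51, 7), -54), 23) = Mul(Rational(-327, 7), 23) = Rational(-7521, 7)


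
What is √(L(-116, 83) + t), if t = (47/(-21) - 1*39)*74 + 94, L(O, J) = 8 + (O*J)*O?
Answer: √491229186/21 ≈ 1055.4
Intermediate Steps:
L(O, J) = 8 + J*O² (L(O, J) = 8 + (J*O)*O = 8 + J*O²)
t = -62110/21 (t = (47*(-1/21) - 39)*74 + 94 = (-47/21 - 39)*74 + 94 = -866/21*74 + 94 = -64084/21 + 94 = -62110/21 ≈ -2957.6)
√(L(-116, 83) + t) = √((8 + 83*(-116)²) - 62110/21) = √((8 + 83*13456) - 62110/21) = √((8 + 1116848) - 62110/21) = √(1116856 - 62110/21) = √(23391866/21) = √491229186/21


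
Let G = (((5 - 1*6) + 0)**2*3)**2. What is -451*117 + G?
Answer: -52758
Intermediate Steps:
G = 9 (G = (((5 - 6) + 0)**2*3)**2 = ((-1 + 0)**2*3)**2 = ((-1)**2*3)**2 = (1*3)**2 = 3**2 = 9)
-451*117 + G = -451*117 + 9 = -52767 + 9 = -52758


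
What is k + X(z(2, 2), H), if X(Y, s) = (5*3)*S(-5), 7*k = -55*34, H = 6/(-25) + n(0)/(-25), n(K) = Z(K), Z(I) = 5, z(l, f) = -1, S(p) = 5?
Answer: -1345/7 ≈ -192.14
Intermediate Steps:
n(K) = 5
H = -11/25 (H = 6/(-25) + 5/(-25) = 6*(-1/25) + 5*(-1/25) = -6/25 - ⅕ = -11/25 ≈ -0.44000)
k = -1870/7 (k = (-55*34)/7 = (⅐)*(-1870) = -1870/7 ≈ -267.14)
X(Y, s) = 75 (X(Y, s) = (5*3)*5 = 15*5 = 75)
k + X(z(2, 2), H) = -1870/7 + 75 = -1345/7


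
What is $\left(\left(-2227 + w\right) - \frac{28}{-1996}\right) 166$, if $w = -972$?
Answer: $- \frac{264984804}{499} \approx -5.3103 \cdot 10^{5}$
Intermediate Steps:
$\left(\left(-2227 + w\right) - \frac{28}{-1996}\right) 166 = \left(\left(-2227 - 972\right) - \frac{28}{-1996}\right) 166 = \left(-3199 - - \frac{7}{499}\right) 166 = \left(-3199 + \frac{7}{499}\right) 166 = \left(- \frac{1596294}{499}\right) 166 = - \frac{264984804}{499}$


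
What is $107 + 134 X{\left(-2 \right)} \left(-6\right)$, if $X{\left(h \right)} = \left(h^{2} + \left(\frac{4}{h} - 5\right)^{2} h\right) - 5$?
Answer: $79703$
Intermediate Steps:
$X{\left(h \right)} = -5 + h^{2} + h \left(-5 + \frac{4}{h}\right)^{2}$ ($X{\left(h \right)} = \left(h^{2} + \left(-5 + \frac{4}{h}\right)^{2} h\right) - 5 = \left(h^{2} + h \left(-5 + \frac{4}{h}\right)^{2}\right) - 5 = -5 + h^{2} + h \left(-5 + \frac{4}{h}\right)^{2}$)
$107 + 134 X{\left(-2 \right)} \left(-6\right) = 107 + 134 \left(-5 + \left(-2\right)^{2} + \frac{\left(-4 + 5 \left(-2\right)\right)^{2}}{-2}\right) \left(-6\right) = 107 + 134 \left(-5 + 4 - \frac{\left(-4 - 10\right)^{2}}{2}\right) \left(-6\right) = 107 + 134 \left(-5 + 4 - \frac{\left(-14\right)^{2}}{2}\right) \left(-6\right) = 107 + 134 \left(-5 + 4 - 98\right) \left(-6\right) = 107 + 134 \left(\left(-99\right) \left(-6\right)\right) = 107 + 134 \cdot 594 = 107 + 79596 = 79703$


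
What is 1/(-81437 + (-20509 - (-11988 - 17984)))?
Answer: -1/71974 ≈ -1.3894e-5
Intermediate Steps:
1/(-81437 + (-20509 - (-11988 - 17984))) = 1/(-81437 + (-20509 - 1*(-29972))) = 1/(-81437 + (-20509 + 29972)) = 1/(-81437 + 9463) = 1/(-71974) = -1/71974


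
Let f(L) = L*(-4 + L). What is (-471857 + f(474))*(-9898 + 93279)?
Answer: -20768289337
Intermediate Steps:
(-471857 + f(474))*(-9898 + 93279) = (-471857 + 474*(-4 + 474))*(-9898 + 93279) = (-471857 + 474*470)*83381 = (-471857 + 222780)*83381 = -249077*83381 = -20768289337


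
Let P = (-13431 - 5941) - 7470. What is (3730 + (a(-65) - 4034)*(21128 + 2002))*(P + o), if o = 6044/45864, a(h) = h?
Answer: 1122245297061790/441 ≈ 2.5448e+12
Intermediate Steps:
o = 1511/11466 (o = 6044*(1/45864) = 1511/11466 ≈ 0.13178)
P = -26842 (P = -19372 - 7470 = -26842)
(3730 + (a(-65) - 4034)*(21128 + 2002))*(P + o) = (3730 + (-65 - 4034)*(21128 + 2002))*(-26842 + 1511/11466) = (3730 - 4099*23130)*(-307768861/11466) = (3730 - 94809870)*(-307768861/11466) = -94806140*(-307768861/11466) = 1122245297061790/441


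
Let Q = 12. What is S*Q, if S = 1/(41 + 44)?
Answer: 12/85 ≈ 0.14118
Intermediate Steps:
S = 1/85 ≈ 0.011765
S*Q = (1/85)*12 = 12/85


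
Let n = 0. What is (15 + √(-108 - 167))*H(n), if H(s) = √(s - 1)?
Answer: -5*√11 + 15*I ≈ -16.583 + 15.0*I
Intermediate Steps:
H(s) = √(-1 + s)
(15 + √(-108 - 167))*H(n) = (15 + √(-108 - 167))*√(-1 + 0) = (15 + √(-275))*√(-1) = (15 + 5*I*√11)*I = I*(15 + 5*I*√11)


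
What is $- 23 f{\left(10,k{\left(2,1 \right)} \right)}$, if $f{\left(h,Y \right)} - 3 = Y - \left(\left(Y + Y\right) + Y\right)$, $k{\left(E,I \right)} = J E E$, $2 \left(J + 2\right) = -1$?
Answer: $-529$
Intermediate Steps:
$J = - \frac{5}{2}$ ($J = -2 + \frac{1}{2} \left(-1\right) = -2 - \frac{1}{2} = - \frac{5}{2} \approx -2.5$)
$k{\left(E,I \right)} = - \frac{5 E^{2}}{2}$ ($k{\left(E,I \right)} = - \frac{5 E}{2} E = - \frac{5 E^{2}}{2}$)
$f{\left(h,Y \right)} = 3 - 2 Y$ ($f{\left(h,Y \right)} = 3 + \left(Y - \left(\left(Y + Y\right) + Y\right)\right) = 3 + \left(Y - \left(2 Y + Y\right)\right) = 3 + \left(Y - 3 Y\right) = 3 - 2 Y$)
$- 23 f{\left(10,k{\left(2,1 \right)} \right)} = - 23 \left(3 - 2 \left(- \frac{5 \cdot 2^{2}}{2}\right)\right) = - 23 \left(3 - 2 \left(\left(- \frac{5}{2}\right) 4\right)\right) = - 23 \left(3 - -20\right) = - 23 \left(3 + 20\right) = \left(-23\right) 23 = -529$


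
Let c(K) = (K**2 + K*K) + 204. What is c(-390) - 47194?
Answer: 257210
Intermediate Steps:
c(K) = 204 + 2*K**2 (c(K) = (K**2 + K**2) + 204 = 2*K**2 + 204 = 204 + 2*K**2)
c(-390) - 47194 = (204 + 2*(-390)**2) - 47194 = (204 + 2*152100) - 47194 = (204 + 304200) - 47194 = 304404 - 47194 = 257210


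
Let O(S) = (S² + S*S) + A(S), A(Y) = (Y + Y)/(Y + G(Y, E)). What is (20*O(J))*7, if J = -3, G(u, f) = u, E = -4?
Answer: 2660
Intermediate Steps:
A(Y) = 1 (A(Y) = (Y + Y)/(Y + Y) = (2*Y)/((2*Y)) = (2*Y)*(1/(2*Y)) = 1)
O(S) = 1 + 2*S² (O(S) = (S² + S*S) + 1 = (S² + S²) + 1 = 2*S² + 1 = 1 + 2*S²)
(20*O(J))*7 = (20*(1 + 2*(-3)²))*7 = (20*(1 + 2*9))*7 = (20*(1 + 18))*7 = (20*19)*7 = 380*7 = 2660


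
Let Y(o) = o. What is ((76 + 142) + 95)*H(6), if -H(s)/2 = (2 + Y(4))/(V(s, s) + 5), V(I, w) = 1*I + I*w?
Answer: -3756/47 ≈ -79.915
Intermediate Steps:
V(I, w) = I + I*w
H(s) = -12/(5 + s*(1 + s)) (H(s) = -2*(2 + 4)/(s*(1 + s) + 5) = -12/(5 + s*(1 + s)))
((76 + 142) + 95)*H(6) = ((76 + 142) + 95)*(-12/(5 + 6*(1 + 6))) = (218 + 95)*(-12/(5 + 6*7)) = 313*(-12/(5 + 42)) = 313*(-12/47) = -3756/47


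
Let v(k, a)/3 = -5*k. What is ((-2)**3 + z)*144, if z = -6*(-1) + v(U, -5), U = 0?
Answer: -288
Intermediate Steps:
v(k, a) = -15*k (v(k, a) = 3*(-5*k) = -15*k)
z = 6 (z = -6*(-1) - 15*0 = 6 + 0 = 6)
((-2)**3 + z)*144 = ((-2)**3 + 6)*144 = (-8 + 6)*144 = -2*144 = -288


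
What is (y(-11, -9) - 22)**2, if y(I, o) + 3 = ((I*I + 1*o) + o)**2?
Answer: 112021056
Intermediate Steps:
y(I, o) = -3 + (I**2 + 2*o)**2 (y(I, o) = -3 + ((I*I + 1*o) + o)**2 = -3 + ((I**2 + o) + o)**2 = -3 + ((o + I**2) + o)**2 = -3 + (I**2 + 2*o)**2)
(y(-11, -9) - 22)**2 = ((-3 + ((-11)**2 + 2*(-9))**2) - 22)**2 = ((-3 + (121 - 18)**2) - 22)**2 = ((-3 + 103**2) - 22)**2 = ((-3 + 10609) - 22)**2 = (10606 - 22)**2 = 10584**2 = 112021056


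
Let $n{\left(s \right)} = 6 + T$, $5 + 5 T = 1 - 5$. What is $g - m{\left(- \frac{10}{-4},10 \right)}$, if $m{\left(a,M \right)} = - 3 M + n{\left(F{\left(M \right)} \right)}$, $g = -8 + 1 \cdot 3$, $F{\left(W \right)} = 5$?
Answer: $\frac{104}{5} \approx 20.8$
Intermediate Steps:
$T = - \frac{9}{5}$ ($T = -1 + \frac{1 - 5}{5} = -1 + \frac{1}{5} \left(-4\right) = -1 - \frac{4}{5} = - \frac{9}{5} \approx -1.8$)
$n{\left(s \right)} = \frac{21}{5}$ ($n{\left(s \right)} = 6 - \frac{9}{5} = \frac{21}{5}$)
$g = -5$ ($g = -8 + 3 = -5$)
$m{\left(a,M \right)} = \frac{21}{5} - 3 M$ ($m{\left(a,M \right)} = - 3 M + \frac{21}{5} = \frac{21}{5} - 3 M$)
$g - m{\left(- \frac{10}{-4},10 \right)} = -5 - \left(\frac{21}{5} - 30\right) = -5 - - \frac{129}{5} = -5 + \frac{129}{5} = \frac{104}{5}$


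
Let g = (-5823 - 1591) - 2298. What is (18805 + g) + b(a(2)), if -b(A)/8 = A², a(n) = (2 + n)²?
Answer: 7045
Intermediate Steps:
g = -9712 (g = -7414 - 2298 = -9712)
b(A) = -8*A²
(18805 + g) + b(a(2)) = (18805 - 9712) - 8*(2 + 2)⁴ = 9093 - 8*(4²)² = 9093 - 8*16² = 9093 - 8*256 = 9093 - 2048 = 7045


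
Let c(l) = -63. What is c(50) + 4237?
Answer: 4174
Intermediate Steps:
c(50) + 4237 = -63 + 4237 = 4174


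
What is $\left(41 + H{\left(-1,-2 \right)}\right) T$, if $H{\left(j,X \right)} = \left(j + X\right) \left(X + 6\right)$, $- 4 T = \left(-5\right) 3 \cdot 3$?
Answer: $\frac{1305}{4} \approx 326.25$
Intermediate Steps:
$T = \frac{45}{4}$ ($T = - \frac{\left(-5\right) 3 \cdot 3}{4} = - \frac{\left(-15\right) 3}{4} = \left(- \frac{1}{4}\right) \left(-45\right) = \frac{45}{4} \approx 11.25$)
$H{\left(j,X \right)} = \left(6 + X\right) \left(X + j\right)$ ($H{\left(j,X \right)} = \left(X + j\right) \left(6 + X\right) = \left(6 + X\right) \left(X + j\right)$)
$\left(41 + H{\left(-1,-2 \right)}\right) T = \left(41 + \left(\left(-2\right)^{2} + 6 \left(-2\right) + 6 \left(-1\right) - -2\right)\right) \frac{45}{4} = \left(41 + \left(4 - 12 - 6 + 2\right)\right) \frac{45}{4} = \left(41 - 12\right) \frac{45}{4} = 29 \cdot \frac{45}{4} = \frac{1305}{4}$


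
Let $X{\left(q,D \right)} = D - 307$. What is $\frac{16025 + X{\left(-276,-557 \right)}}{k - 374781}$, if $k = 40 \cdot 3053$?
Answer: $- \frac{15161}{252661} \approx -0.060005$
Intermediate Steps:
$X{\left(q,D \right)} = -307 + D$
$k = 122120$
$\frac{16025 + X{\left(-276,-557 \right)}}{k - 374781} = \frac{16025 - 864}{122120 - 374781} = \frac{16025 - 864}{-252661} = 15161 \left(- \frac{1}{252661}\right) = - \frac{15161}{252661}$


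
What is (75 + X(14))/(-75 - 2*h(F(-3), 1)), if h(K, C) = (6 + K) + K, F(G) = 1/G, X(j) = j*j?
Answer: -813/257 ≈ -3.1634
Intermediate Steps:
X(j) = j²
F(G) = 1/G
h(K, C) = 6 + 2*K
(75 + X(14))/(-75 - 2*h(F(-3), 1)) = (75 + 14²)/(-75 - 2*(6 + 2/(-3))) = (75 + 196)/(-75 - 2*(6 + 2*(-⅓))) = 271/(-75 - 2*(6 - ⅔)) = 271/(-75 - 2*16/3) = 271/(-75 - 32/3) = 271/(-257/3) = 271*(-3/257) = -813/257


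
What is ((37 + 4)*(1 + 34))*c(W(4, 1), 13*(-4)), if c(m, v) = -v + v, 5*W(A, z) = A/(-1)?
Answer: 0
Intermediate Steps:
W(A, z) = -A/5 (W(A, z) = (A/(-1))/5 = (A*(-1))/5 = (-A)/5 = -A/5)
c(m, v) = 0
((37 + 4)*(1 + 34))*c(W(4, 1), 13*(-4)) = ((37 + 4)*(1 + 34))*0 = (41*35)*0 = 1435*0 = 0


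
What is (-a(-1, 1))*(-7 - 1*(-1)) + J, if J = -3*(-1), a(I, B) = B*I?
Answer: -3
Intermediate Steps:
J = 3
(-a(-1, 1))*(-7 - 1*(-1)) + J = (-(-1))*(-7 - 1*(-1)) + 3 = (-1*(-1))*(-7 + 1) + 3 = 1*(-6) + 3 = -6 + 3 = -3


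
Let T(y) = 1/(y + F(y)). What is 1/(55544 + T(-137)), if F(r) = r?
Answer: 274/15219055 ≈ 1.8004e-5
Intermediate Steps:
T(y) = 1/(2*y) (T(y) = 1/(y + y) = 1/(2*y))
1/(55544 + T(-137)) = 1/(55544 + (½)/(-137)) = 1/(55544 + (½)*(-1/137)) = 1/(55544 - 1/274) = 1/(15219055/274) = 274/15219055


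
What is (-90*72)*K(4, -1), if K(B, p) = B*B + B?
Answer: -129600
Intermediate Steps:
K(B, p) = B + B**2 (K(B, p) = B**2 + B = B + B**2)
(-90*72)*K(4, -1) = (-90*72)*(4*(1 + 4)) = -25920*5 = -6480*20 = -129600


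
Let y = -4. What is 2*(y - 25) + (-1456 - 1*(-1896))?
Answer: 382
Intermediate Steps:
2*(y - 25) + (-1456 - 1*(-1896)) = 2*(-4 - 25) + (-1456 - 1*(-1896)) = 2*(-29) + (-1456 + 1896) = -58 + 440 = 382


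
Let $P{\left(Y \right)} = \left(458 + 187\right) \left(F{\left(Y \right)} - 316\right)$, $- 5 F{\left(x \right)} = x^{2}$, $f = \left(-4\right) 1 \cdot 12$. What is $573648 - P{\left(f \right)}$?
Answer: $1074684$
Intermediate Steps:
$f = -48$ ($f = \left(-4\right) 12 = -48$)
$F{\left(x \right)} = - \frac{x^{2}}{5}$
$P{\left(Y \right)} = -203820 - 129 Y^{2}$ ($P{\left(Y \right)} = \left(458 + 187\right) \left(- \frac{Y^{2}}{5} - 316\right) = 645 \left(-316 - \frac{Y^{2}}{5}\right) = -203820 - 129 Y^{2}$)
$573648 - P{\left(f \right)} = 573648 - \left(-203820 - 129 \left(-48\right)^{2}\right) = 573648 - \left(-203820 - 297216\right) = 573648 - -501036 = 573648 + 501036 = 1074684$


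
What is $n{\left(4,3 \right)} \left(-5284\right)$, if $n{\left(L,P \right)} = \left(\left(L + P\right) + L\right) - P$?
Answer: $-42272$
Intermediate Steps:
$n{\left(L,P \right)} = 2 L$ ($n{\left(L,P \right)} = \left(P + 2 L\right) - P = 2 L$)
$n{\left(4,3 \right)} \left(-5284\right) = 2 \cdot 4 \left(-5284\right) = 8 \left(-5284\right) = -42272$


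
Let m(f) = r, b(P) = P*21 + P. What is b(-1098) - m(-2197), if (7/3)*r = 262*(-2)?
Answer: -167520/7 ≈ -23931.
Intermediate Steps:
r = -1572/7 (r = 3*(262*(-2))/7 = (3/7)*(-524) = -1572/7 ≈ -224.57)
b(P) = 22*P (b(P) = 21*P + P = 22*P)
m(f) = -1572/7
b(-1098) - m(-2197) = 22*(-1098) - 1*(-1572/7) = -24156 + 1572/7 = -167520/7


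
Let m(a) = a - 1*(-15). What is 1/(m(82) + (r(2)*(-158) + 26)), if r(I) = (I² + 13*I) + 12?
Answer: -1/6513 ≈ -0.00015354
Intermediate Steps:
m(a) = 15 + a (m(a) = a + 15 = 15 + a)
r(I) = 12 + I² + 13*I
1/(m(82) + (r(2)*(-158) + 26)) = 1/((15 + 82) + ((12 + 2² + 13*2)*(-158) + 26)) = 1/(97 + ((12 + 4 + 26)*(-158) + 26)) = 1/(97 + (42*(-158) + 26)) = 1/(97 + (-6636 + 26)) = 1/(97 - 6610) = 1/(-6513) = -1/6513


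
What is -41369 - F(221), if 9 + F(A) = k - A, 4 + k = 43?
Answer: -41178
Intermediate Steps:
k = 39 (k = -4 + 43 = 39)
F(A) = 30 - A (F(A) = -9 + (39 - A) = 30 - A)
-41369 - F(221) = -41369 - (30 - 1*221) = -41369 - (30 - 221) = -41369 - 1*(-191) = -41369 + 191 = -41178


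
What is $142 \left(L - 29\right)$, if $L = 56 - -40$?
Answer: $9514$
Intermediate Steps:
$L = 96$ ($L = 56 + 40 = 96$)
$142 \left(L - 29\right) = 142 \left(96 - 29\right) = 142 \cdot 67 = 9514$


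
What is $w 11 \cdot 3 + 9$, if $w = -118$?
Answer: $-3885$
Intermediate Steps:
$w 11 \cdot 3 + 9 = - 118 \cdot 11 \cdot 3 + 9 = \left(-118\right) 33 + 9 = -3894 + 9 = -3885$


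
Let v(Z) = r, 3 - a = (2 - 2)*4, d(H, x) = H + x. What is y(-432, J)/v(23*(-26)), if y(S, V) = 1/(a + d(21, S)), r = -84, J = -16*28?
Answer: 1/34272 ≈ 2.9178e-5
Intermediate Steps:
a = 3 (a = 3 - (2 - 2)*4 = 3 - 0*4 = 3 - 1*0 = 3 + 0 = 3)
J = -448
y(S, V) = 1/(24 + S) (y(S, V) = 1/(3 + (21 + S)) = 1/(24 + S))
v(Z) = -84
y(-432, J)/v(23*(-26)) = 1/((24 - 432)*(-84)) = -1/84/(-408) = -1/408*(-1/84) = 1/34272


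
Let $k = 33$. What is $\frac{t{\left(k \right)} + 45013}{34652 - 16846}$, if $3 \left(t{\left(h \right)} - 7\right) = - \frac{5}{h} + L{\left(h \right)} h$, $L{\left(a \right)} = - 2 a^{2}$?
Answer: $\frac{2085133}{1762794} \approx 1.1829$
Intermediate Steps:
$t{\left(h \right)} = 7 - \frac{5}{3 h} - \frac{2 h^{3}}{3}$ ($t{\left(h \right)} = 7 + \frac{- \frac{5}{h} + - 2 h^{2} h}{3} = 7 + \frac{- \frac{5}{h} - 2 h^{3}}{3} = 7 - \left(\frac{2 h^{3}}{3} + \frac{5}{3 h}\right) = 7 - \frac{5}{3 h} - \frac{2 h^{3}}{3}$)
$\frac{t{\left(k \right)} + 45013}{34652 - 16846} = \frac{\frac{-5 + 33 \left(21 - 2 \cdot 33^{3}\right)}{3 \cdot 33} + 45013}{34652 - 16846} = \frac{\frac{1}{3} \cdot \frac{1}{33} \left(-5 + 33 \left(21 - 71874\right)\right) + 45013}{17806} = \left(\frac{1}{3} \cdot \frac{1}{33} \left(-5 + 33 \left(21 - 71874\right)\right) + 45013\right) \frac{1}{17806} = \left(\frac{1}{3} \cdot \frac{1}{33} \left(-5 + 33 \left(-71853\right)\right) + 45013\right) \frac{1}{17806} = \left(\frac{1}{3} \cdot \frac{1}{33} \left(-5 - 2371149\right) + 45013\right) \frac{1}{17806} = \left(\frac{1}{3} \cdot \frac{1}{33} \left(-2371154\right) + 45013\right) \frac{1}{17806} = \left(- \frac{2371154}{99} + 45013\right) \frac{1}{17806} = \frac{2085133}{99} \cdot \frac{1}{17806} = \frac{2085133}{1762794}$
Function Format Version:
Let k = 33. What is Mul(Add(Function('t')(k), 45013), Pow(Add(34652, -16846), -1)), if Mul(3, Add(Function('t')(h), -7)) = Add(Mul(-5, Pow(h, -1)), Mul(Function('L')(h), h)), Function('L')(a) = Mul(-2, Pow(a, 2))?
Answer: Rational(2085133, 1762794) ≈ 1.1829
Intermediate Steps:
Function('t')(h) = Add(7, Mul(Rational(-5, 3), Pow(h, -1)), Mul(Rational(-2, 3), Pow(h, 3))) (Function('t')(h) = Add(7, Mul(Rational(1, 3), Add(Mul(-5, Pow(h, -1)), Mul(Mul(-2, Pow(h, 2)), h)))) = Add(7, Mul(Rational(1, 3), Add(Mul(-5, Pow(h, -1)), Mul(-2, Pow(h, 3))))) = Add(7, Add(Mul(Rational(-5, 3), Pow(h, -1)), Mul(Rational(-2, 3), Pow(h, 3)))) = Add(7, Mul(Rational(-5, 3), Pow(h, -1)), Mul(Rational(-2, 3), Pow(h, 3))))
Mul(Add(Function('t')(k), 45013), Pow(Add(34652, -16846), -1)) = Mul(Add(Mul(Rational(1, 3), Pow(33, -1), Add(-5, Mul(33, Add(21, Mul(-2, Pow(33, 3)))))), 45013), Pow(Add(34652, -16846), -1)) = Mul(Add(Mul(Rational(1, 3), Rational(1, 33), Add(-5, Mul(33, Add(21, Mul(-2, 35937))))), 45013), Pow(17806, -1)) = Mul(Add(Mul(Rational(1, 3), Rational(1, 33), Add(-5, Mul(33, Add(21, -71874)))), 45013), Rational(1, 17806)) = Mul(Add(Mul(Rational(1, 3), Rational(1, 33), Add(-5, Mul(33, -71853))), 45013), Rational(1, 17806)) = Mul(Add(Mul(Rational(1, 3), Rational(1, 33), Add(-5, -2371149)), 45013), Rational(1, 17806)) = Mul(Add(Mul(Rational(1, 3), Rational(1, 33), -2371154), 45013), Rational(1, 17806)) = Mul(Add(Rational(-2371154, 99), 45013), Rational(1, 17806)) = Mul(Rational(2085133, 99), Rational(1, 17806)) = Rational(2085133, 1762794)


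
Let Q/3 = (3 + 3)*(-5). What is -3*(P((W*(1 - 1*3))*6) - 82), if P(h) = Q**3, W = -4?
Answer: 2187246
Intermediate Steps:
Q = -90 (Q = 3*((3 + 3)*(-5)) = 3*(6*(-5)) = 3*(-30) = -90)
P(h) = -729000 (P(h) = (-90)**3 = -729000)
-3*(P((W*(1 - 1*3))*6) - 82) = -3*(-729000 - 82) = -3*(-729082) = 2187246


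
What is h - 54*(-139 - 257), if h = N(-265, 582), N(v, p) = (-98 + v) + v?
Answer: 20756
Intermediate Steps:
N(v, p) = -98 + 2*v
h = -628 (h = -98 + 2*(-265) = -98 - 530 = -628)
h - 54*(-139 - 257) = -628 - 54*(-139 - 257) = -628 - 54*(-396) = -628 - 1*(-21384) = -628 + 21384 = 20756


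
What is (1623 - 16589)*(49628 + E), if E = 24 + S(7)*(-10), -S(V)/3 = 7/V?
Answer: -743540812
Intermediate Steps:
S(V) = -21/V
E = 54 (E = 24 - 21/7*(-10) = 24 - 21*1/7*(-10) = 24 - 3*(-10) = 24 + 30 = 54)
(1623 - 16589)*(49628 + E) = (1623 - 16589)*(49628 + 54) = -14966*49682 = -743540812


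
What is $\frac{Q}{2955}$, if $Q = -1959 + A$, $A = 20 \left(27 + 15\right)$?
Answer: $- \frac{373}{985} \approx -0.37868$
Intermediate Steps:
$A = 840$ ($A = 20 \cdot 42 = 840$)
$Q = -1119$ ($Q = -1959 + 840 = -1119$)
$\frac{Q}{2955} = - \frac{1119}{2955} = \left(-1119\right) \frac{1}{2955} = - \frac{373}{985}$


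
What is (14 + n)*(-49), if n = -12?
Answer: -98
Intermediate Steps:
(14 + n)*(-49) = (14 - 12)*(-49) = 2*(-49) = -98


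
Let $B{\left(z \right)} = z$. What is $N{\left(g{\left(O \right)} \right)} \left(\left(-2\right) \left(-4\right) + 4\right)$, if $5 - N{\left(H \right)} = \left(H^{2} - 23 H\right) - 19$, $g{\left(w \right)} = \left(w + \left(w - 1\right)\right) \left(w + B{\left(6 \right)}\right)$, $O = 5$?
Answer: $-90000$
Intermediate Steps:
$g{\left(w \right)} = \left(-1 + 2 w\right) \left(6 + w\right)$ ($g{\left(w \right)} = \left(w + \left(w - 1\right)\right) \left(w + 6\right) = \left(w + \left(-1 + w\right)\right) \left(6 + w\right) = \left(-1 + 2 w\right) \left(6 + w\right)$)
$N{\left(H \right)} = 24 - H^{2} + 23 H$ ($N{\left(H \right)} = 5 - \left(\left(H^{2} - 23 H\right) - 19\right) = 5 - \left(-19 + H^{2} - 23 H\right) = 5 + \left(19 - H^{2} + 23 H\right) = 24 - H^{2} + 23 H$)
$N{\left(g{\left(O \right)} \right)} \left(\left(-2\right) \left(-4\right) + 4\right) = \left(24 - \left(-6 + 2 \cdot 5^{2} + 11 \cdot 5\right)^{2} + 23 \left(-6 + 2 \cdot 5^{2} + 11 \cdot 5\right)\right) \left(\left(-2\right) \left(-4\right) + 4\right) = \left(24 - \left(-6 + 2 \cdot 25 + 55\right)^{2} + 23 \left(-6 + 2 \cdot 25 + 55\right)\right) \left(8 + 4\right) = \left(24 - \left(-6 + 50 + 55\right)^{2} + 23 \left(-6 + 50 + 55\right)\right) 12 = \left(24 - 99^{2} + 23 \cdot 99\right) 12 = \left(24 - 9801 + 2277\right) 12 = \left(-7500\right) 12 = -90000$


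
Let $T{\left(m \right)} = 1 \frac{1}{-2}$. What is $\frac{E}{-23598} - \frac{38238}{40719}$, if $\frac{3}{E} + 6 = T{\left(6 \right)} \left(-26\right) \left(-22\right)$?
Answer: $- \frac{29275916939}{31175443656} \approx -0.93907$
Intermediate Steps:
$T{\left(m \right)} = - \frac{1}{2}$ ($T{\left(m \right)} = 1 \left(- \frac{1}{2}\right) = - \frac{1}{2}$)
$E = - \frac{3}{292}$ ($E = \frac{3}{-6 + \left(- \frac{1}{2}\right) \left(-26\right) \left(-22\right)} = \frac{3}{-6 + 13 \left(-22\right)} = \frac{3}{-6 - 286} = \frac{3}{-292} = 3 \left(- \frac{1}{292}\right) = - \frac{3}{292} \approx -0.010274$)
$\frac{E}{-23598} - \frac{38238}{40719} = - \frac{3}{292 \left(-23598\right)} - \frac{38238}{40719} = \left(- \frac{3}{292}\right) \left(- \frac{1}{23598}\right) - \frac{12746}{13573} = \frac{1}{2296872} - \frac{12746}{13573} = - \frac{29275916939}{31175443656}$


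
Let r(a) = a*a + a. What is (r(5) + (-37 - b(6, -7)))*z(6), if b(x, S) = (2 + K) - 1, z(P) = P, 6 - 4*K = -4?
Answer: -63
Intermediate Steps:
K = 5/2 (K = 3/2 - ¼*(-4) = 3/2 + 1 = 5/2 ≈ 2.5000)
r(a) = a + a² (r(a) = a² + a = a + a²)
b(x, S) = 7/2 (b(x, S) = (2 + 5/2) - 1 = 9/2 - 1 = 7/2)
(r(5) + (-37 - b(6, -7)))*z(6) = (5*(1 + 5) + (-37 - 1*7/2))*6 = (5*6 + (-37 - 7/2))*6 = (30 - 81/2)*6 = -21/2*6 = -63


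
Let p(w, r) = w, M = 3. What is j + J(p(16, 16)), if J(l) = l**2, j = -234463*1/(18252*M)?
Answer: 13783073/54756 ≈ 251.72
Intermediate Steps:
j = -234463/54756 (j = -234463/(3*18252) = -234463/54756 ≈ -4.2820)
j + J(p(16, 16)) = -234463/54756 + 16**2 = -234463/54756 + 256 = 13783073/54756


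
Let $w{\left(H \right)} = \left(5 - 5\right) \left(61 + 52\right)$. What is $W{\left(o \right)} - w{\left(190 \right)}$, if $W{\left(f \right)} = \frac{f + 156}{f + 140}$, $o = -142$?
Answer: $-7$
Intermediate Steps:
$w{\left(H \right)} = 0$ ($w{\left(H \right)} = 0 \cdot 113 = 0$)
$W{\left(f \right)} = \frac{156 + f}{140 + f}$
$W{\left(o \right)} - w{\left(190 \right)} = \frac{156 - 142}{140 - 142} - 0 = \frac{1}{-2} \cdot 14 + 0 = \left(- \frac{1}{2}\right) 14 + 0 = -7 + 0 = -7$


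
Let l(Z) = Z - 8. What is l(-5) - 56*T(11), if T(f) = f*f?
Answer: -6789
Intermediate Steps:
l(Z) = -8 + Z
T(f) = f²
l(-5) - 56*T(11) = (-8 - 5) - 56*11² = -13 - 56*121 = -13 - 6776 = -6789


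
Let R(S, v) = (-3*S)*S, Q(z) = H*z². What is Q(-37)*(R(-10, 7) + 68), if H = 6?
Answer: -1905648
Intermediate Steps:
Q(z) = 6*z²
R(S, v) = -3*S²
Q(-37)*(R(-10, 7) + 68) = (6*(-37)²)*(-3*(-10)² + 68) = (6*1369)*(-3*100 + 68) = 8214*(-300 + 68) = 8214*(-232) = -1905648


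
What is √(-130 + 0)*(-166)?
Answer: -166*I*√130 ≈ -1892.7*I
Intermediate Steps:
√(-130 + 0)*(-166) = √(-130)*(-166) = (I*√130)*(-166) = -166*I*√130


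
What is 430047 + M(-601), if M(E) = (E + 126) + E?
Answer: 428971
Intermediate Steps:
M(E) = 126 + 2*E (M(E) = (126 + E) + E = 126 + 2*E)
430047 + M(-601) = 430047 + (126 + 2*(-601)) = 430047 + (126 - 1202) = 430047 - 1076 = 428971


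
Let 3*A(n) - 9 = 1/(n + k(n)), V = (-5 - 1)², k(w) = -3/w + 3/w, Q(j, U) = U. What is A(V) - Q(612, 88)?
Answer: -9179/108 ≈ -84.991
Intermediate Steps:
k(w) = 0
V = 36 (V = (-6)² = 36)
A(n) = 3 + 1/(3*n) (A(n) = 3 + 1/(3*(n + 0)) = 3 + 1/(3*n))
A(V) - Q(612, 88) = (3 + (⅓)/36) - 1*88 = (3 + (⅓)*(1/36)) - 88 = (3 + 1/108) - 88 = 325/108 - 88 = -9179/108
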